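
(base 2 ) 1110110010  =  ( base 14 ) 4b8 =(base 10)946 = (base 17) 34b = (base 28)15M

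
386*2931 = 1131366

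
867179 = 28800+838379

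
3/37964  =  3/37964 = 0.00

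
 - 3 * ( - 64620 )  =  193860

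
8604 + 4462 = 13066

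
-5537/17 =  - 326+5/17 = - 325.71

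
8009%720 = 89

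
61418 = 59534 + 1884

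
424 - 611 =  - 187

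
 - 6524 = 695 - 7219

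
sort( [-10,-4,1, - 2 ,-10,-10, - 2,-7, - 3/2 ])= [ - 10, - 10,- 10,-7,- 4,- 2 ,-2, -3/2,1]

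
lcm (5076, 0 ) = 0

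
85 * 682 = 57970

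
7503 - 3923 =3580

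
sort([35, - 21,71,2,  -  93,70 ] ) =[ - 93, - 21, 2,35,70, 71]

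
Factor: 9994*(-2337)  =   - 23355978  =  - 2^1*3^1*19^2*41^1*263^1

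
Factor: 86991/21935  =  3^1 * 5^( - 1 )*41^( - 1 )*271^1 = 813/205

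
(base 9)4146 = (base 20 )7BJ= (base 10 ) 3039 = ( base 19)87I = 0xbdf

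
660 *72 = 47520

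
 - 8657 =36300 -44957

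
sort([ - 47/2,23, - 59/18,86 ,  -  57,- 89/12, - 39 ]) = [ - 57,  -  39,  -  47/2 , - 89/12, - 59/18,23, 86 ] 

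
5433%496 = 473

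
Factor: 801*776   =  621576=2^3 * 3^2*89^1*97^1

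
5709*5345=30514605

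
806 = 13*62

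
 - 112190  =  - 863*130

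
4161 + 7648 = 11809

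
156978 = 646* 243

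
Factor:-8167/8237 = -8167^1*8237^( - 1 ) 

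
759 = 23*33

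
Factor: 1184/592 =2 = 2^1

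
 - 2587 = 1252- 3839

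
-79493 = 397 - 79890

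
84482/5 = 84482/5=16896.40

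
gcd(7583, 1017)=1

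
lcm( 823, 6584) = 6584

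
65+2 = 67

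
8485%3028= 2429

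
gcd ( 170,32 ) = 2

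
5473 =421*13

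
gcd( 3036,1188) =132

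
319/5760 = 319/5760=0.06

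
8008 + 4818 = 12826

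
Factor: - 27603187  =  -27603187^1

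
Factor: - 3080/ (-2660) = 2^1*11^1*19^( - 1 ) = 22/19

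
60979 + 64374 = 125353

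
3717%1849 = 19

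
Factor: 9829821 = 3^1*19^1*31^1*5563^1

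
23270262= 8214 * 2833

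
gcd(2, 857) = 1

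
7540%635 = 555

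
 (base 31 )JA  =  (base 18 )1f5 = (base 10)599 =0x257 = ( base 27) M5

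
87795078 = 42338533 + 45456545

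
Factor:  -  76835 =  -5^1*11^2*127^1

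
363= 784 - 421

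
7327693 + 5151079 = 12478772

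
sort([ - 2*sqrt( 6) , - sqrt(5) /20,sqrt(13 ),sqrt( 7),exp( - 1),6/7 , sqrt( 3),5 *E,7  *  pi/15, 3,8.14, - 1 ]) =[ - 2*sqrt( 6) , - 1, - sqrt( 5 ) /20, exp( - 1),6/7,  7*pi/15,sqrt( 3),sqrt( 7 ),3,sqrt( 13),8.14,5 * E]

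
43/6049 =43/6049 =0.01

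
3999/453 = 8 + 125/151 =8.83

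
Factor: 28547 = 28547^1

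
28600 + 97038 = 125638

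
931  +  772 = 1703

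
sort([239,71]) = [71, 239 ] 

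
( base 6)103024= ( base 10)8440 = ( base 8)20370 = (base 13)3ac3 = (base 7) 33415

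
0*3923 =0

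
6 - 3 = 3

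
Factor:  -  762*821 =- 625602 = -2^1*3^1*127^1*821^1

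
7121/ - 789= -7121/789 = - 9.03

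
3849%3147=702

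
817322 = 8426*97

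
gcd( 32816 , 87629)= 1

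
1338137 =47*28471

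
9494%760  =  374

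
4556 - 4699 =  - 143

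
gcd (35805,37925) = 5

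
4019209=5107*787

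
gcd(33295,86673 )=1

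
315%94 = 33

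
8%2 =0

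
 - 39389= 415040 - 454429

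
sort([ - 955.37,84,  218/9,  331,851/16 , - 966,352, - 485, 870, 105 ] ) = [  -  966, - 955.37,-485,218/9,851/16,84, 105,331,352,  870 ]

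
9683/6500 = 1 + 3183/6500 = 1.49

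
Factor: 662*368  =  243616=2^5*23^1*331^1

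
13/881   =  13/881  =  0.01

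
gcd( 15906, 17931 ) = 3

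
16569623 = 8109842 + 8459781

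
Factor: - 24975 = -3^3 * 5^2 * 37^1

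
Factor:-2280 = -2^3*3^1*5^1*19^1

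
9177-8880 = 297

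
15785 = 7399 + 8386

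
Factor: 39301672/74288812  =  9825418/18572203 = 2^1 * 13^( - 1 ) * 1428631^(-1 )*4912709^1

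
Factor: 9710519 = 7^1*13^1*  17^1*6277^1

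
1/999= 1/999 = 0.00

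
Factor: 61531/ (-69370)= - 2^ ( - 1 )*5^( - 1 )*7^( - 1)*37^1 *991^( - 1)*1663^1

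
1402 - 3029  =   - 1627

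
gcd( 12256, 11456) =32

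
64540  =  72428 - 7888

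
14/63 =2/9 = 0.22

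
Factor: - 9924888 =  - 2^3 *3^1*413537^1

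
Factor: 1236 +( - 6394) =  - 5158= -2^1*2579^1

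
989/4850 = 989/4850 = 0.20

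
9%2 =1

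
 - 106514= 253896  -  360410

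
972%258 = 198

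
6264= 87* 72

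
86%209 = 86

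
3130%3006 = 124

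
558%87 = 36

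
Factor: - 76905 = -3^2*5^1*1709^1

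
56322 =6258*9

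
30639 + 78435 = 109074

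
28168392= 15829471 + 12338921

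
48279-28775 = 19504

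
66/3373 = 66/3373 =0.02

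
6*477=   2862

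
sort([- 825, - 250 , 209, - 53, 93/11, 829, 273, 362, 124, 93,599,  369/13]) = [-825,-250,-53, 93/11, 369/13,  93,124,209, 273, 362, 599, 829 ]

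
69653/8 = 8706 + 5/8 = 8706.62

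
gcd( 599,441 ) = 1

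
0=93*0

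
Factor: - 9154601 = - 467^1*19603^1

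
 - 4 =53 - 57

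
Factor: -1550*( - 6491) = 10061050 = 2^1*5^2*31^1  *6491^1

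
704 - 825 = - 121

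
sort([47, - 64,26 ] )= [-64,26,47] 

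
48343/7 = 6906 + 1/7 =6906.14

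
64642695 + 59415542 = 124058237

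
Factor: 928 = 2^5*29^1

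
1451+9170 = 10621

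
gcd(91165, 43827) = 1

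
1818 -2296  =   - 478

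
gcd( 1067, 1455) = 97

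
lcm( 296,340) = 25160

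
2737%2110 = 627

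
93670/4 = 23417 + 1/2 = 23417.50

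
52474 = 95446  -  42972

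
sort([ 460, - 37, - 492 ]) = [ - 492, - 37, 460 ]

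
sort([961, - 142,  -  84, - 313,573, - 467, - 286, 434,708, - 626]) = [ - 626,- 467, - 313, - 286, - 142, - 84, 434, 573, 708,961] 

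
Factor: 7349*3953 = 59^1 *67^1*7349^1 = 29050597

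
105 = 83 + 22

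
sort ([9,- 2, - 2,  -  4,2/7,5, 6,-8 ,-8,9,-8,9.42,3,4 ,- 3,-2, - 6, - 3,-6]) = [ - 8,- 8 ,- 8, - 6, - 6,-4, - 3,  -  3,  -  2 , - 2, - 2, 2/7,3,4,5,6,9,9,9.42 ] 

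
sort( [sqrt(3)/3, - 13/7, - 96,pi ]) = [ - 96 ,-13/7,sqrt( 3 )/3 , pi]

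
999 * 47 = 46953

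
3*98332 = 294996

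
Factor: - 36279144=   -  2^3*3^3*11^1*15269^1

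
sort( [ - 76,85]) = [ - 76,85]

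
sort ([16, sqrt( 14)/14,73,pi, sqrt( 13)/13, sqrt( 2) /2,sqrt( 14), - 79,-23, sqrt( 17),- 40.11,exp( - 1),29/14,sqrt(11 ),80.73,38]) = [ - 79, - 40.11, - 23 , sqrt(  14)/14, sqrt( 13)/13,  exp( - 1),sqrt ( 2) /2 , 29/14, pi,sqrt( 11), sqrt(14),sqrt( 17 ),16, 38,73, 80.73]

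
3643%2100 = 1543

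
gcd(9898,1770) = 2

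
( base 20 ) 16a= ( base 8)1022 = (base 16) 212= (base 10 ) 530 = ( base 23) 101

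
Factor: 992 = 2^5 * 31^1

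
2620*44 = 115280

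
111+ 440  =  551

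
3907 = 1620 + 2287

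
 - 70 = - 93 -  - 23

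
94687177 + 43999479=138686656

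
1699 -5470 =  -  3771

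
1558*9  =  14022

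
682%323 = 36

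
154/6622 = 1/43= 0.02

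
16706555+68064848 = 84771403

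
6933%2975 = 983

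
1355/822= 1355/822 = 1.65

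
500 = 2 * 250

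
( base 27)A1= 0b100001111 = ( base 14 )155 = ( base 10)271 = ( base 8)417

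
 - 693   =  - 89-604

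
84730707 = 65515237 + 19215470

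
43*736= 31648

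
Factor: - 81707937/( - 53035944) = 27235979/17678648 = 2^( - 3) * 13^(-1)*23^1*169987^( - 1)*1184173^1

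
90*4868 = 438120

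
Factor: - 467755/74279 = -5^1 * 17^1*5503^1 * 74279^ ( - 1) 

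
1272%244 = 52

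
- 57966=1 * (-57966 )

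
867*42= 36414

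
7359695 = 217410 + 7142285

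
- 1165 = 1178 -2343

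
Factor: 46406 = 2^1 *23203^1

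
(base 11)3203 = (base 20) abi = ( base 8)10216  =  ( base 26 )670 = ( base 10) 4238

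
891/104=891/104 = 8.57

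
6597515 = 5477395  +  1120120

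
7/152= 7/152 =0.05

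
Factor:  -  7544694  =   - 2^1 *3^1*43^1 * 29243^1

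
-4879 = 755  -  5634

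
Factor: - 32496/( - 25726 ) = 24/19 = 2^3*3^1*19^( - 1 ) 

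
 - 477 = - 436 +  - 41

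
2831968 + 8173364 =11005332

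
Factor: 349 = 349^1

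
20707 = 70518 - 49811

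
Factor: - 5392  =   -2^4 * 337^1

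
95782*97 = 9290854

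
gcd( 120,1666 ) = 2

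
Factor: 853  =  853^1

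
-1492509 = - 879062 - 613447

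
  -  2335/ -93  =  2335/93  =  25.11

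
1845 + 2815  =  4660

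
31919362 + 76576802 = 108496164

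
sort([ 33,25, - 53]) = [  -  53, 25,33] 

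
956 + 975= 1931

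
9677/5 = 9677/5  =  1935.40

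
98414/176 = 49207/88 = 559.17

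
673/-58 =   -  12  +  23/58 = - 11.60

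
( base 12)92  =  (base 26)46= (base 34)38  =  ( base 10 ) 110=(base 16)6E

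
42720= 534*80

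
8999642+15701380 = 24701022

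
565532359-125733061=439799298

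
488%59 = 16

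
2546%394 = 182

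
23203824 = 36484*636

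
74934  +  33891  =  108825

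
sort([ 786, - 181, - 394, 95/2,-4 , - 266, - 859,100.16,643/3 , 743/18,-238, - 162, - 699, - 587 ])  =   [-859, - 699, -587,-394, - 266,  -  238,  -  181, - 162, - 4, 743/18, 95/2,100.16,643/3, 786 ]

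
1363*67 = 91321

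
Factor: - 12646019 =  - 12646019^1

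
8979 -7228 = 1751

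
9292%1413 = 814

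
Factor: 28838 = 2^1*14419^1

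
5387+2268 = 7655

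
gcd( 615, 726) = 3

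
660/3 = 220 =220.00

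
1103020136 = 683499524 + 419520612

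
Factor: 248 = 2^3*31^1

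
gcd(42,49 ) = 7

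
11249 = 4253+6996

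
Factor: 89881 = 11^1  *  8171^1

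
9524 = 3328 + 6196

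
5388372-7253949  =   - 1865577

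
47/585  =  47/585 = 0.08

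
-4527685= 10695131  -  15222816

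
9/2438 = 9/2438 = 0.00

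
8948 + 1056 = 10004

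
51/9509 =51/9509 = 0.01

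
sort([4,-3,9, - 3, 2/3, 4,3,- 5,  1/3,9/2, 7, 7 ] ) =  [ - 5,-3, - 3,1/3, 2/3,3,  4,4,9/2 , 7, 7,9 ]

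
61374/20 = 30687/10 = 3068.70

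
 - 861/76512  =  -287/25504 =-0.01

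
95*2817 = 267615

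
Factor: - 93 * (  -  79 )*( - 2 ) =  - 14694 = - 2^1*3^1  *31^1*79^1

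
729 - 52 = 677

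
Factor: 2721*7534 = 2^1*3^1 * 907^1*3767^1 = 20500014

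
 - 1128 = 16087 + -17215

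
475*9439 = 4483525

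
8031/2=8031/2  =  4015.50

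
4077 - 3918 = 159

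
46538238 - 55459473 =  - 8921235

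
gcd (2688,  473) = 1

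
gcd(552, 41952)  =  552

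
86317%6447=2506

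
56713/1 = 56713= 56713.00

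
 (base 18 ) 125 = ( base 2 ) 101101101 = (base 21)H8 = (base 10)365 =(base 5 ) 2430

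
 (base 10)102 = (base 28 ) 3i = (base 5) 402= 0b1100110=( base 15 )6C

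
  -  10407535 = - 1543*6745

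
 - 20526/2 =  - 10263 = - 10263.00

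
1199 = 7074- 5875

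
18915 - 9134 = 9781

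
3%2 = 1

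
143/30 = 4 + 23/30 = 4.77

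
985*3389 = 3338165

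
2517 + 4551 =7068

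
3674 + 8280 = 11954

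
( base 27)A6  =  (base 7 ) 543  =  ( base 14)15a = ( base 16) 114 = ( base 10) 276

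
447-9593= - 9146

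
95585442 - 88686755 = 6898687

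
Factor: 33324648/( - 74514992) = -4165581/9314374 =-2^( -1 )*3^1*7^1*293^1*677^1*4657187^(-1 ) 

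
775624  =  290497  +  485127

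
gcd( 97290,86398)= 2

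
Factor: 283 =283^1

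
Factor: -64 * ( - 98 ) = 2^7*7^2 =6272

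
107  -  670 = - 563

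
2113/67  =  31+36/67=31.54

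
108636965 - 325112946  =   - 216475981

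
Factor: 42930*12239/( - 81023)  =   - 525420270/81023= - 2^1*3^4*5^1*53^1*12239^1*81023^(-1)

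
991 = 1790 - 799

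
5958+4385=10343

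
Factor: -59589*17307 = -1031306823 =- 3^6*641^1 * 2207^1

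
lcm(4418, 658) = 30926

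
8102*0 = 0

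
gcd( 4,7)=1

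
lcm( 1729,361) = 32851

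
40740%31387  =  9353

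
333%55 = 3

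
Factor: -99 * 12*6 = -7128 = - 2^3*3^4*11^1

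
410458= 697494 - 287036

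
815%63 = 59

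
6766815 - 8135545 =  - 1368730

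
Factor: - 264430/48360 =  - 2^( - 2)*3^( - 1)*13^( - 1 )*853^1 = - 853/156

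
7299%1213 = 21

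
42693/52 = 42693/52  =  821.02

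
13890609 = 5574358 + 8316251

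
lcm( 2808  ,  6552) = 19656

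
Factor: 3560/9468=890/2367 = 2^1*3^( - 2)*5^1 * 89^1 *263^( - 1 )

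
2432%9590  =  2432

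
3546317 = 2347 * 1511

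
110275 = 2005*55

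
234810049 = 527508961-292698912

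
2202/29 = 2202/29= 75.93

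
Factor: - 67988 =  - 2^2*23^1 *739^1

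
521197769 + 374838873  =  896036642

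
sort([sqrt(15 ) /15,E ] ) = [ sqrt(15 )/15,E ] 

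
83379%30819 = 21741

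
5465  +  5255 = 10720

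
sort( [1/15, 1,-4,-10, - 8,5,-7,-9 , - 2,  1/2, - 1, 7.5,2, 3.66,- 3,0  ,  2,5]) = [ - 10,-9, - 8, - 7,-4, - 3,  -  2, - 1,0,1/15,1/2, 1,2,2,3.66,5, 5,  7.5] 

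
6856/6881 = 6856/6881=   1.00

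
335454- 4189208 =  - 3853754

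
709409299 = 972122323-262713024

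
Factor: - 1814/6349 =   -  2/7  =  - 2^1*7^( - 1)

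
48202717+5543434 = 53746151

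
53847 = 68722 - 14875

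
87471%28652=1515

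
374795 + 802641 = 1177436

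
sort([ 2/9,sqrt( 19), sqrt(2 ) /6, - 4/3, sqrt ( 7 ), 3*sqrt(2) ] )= [  -  4/3 , 2/9, sqrt( 2 ) /6, sqrt( 7), 3*sqrt(2), sqrt( 19)]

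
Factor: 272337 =3^1*13^1*6983^1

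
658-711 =-53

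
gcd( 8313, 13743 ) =3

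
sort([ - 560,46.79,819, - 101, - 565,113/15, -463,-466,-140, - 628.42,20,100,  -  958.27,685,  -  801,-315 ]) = [  -  958.27, - 801, - 628.42, - 565, - 560, - 466  , - 463, - 315, - 140, - 101,113/15,20,46.79, 100 , 685,819] 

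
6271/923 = 6271/923 =6.79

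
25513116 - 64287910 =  - 38774794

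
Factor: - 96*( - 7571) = 726816 = 2^5*3^1 *67^1*113^1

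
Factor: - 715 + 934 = 3^1 * 73^1  =  219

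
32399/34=32399/34=952.91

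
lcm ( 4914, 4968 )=452088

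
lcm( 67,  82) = 5494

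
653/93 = 653/93 = 7.02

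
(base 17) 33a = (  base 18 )2FA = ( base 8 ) 1640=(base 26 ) 19i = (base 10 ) 928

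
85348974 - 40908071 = 44440903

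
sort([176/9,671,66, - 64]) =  [ -64,176/9 , 66, 671 ] 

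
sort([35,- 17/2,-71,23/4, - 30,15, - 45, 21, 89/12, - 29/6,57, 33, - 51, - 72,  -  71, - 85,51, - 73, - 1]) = [ - 85, - 73,- 72, - 71,  -  71, - 51 , - 45, - 30, - 17/2,-29/6, - 1, 23/4, 89/12, 15,21, 33,  35,51, 57]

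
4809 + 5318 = 10127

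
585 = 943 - 358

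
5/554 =5/554=0.01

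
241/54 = 4+25/54  =  4.46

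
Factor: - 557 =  - 557^1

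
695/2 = 695/2  =  347.50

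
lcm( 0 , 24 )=0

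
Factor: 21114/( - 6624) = -51/16 = -2^( - 4)*3^1*17^1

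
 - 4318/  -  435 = 4318/435 = 9.93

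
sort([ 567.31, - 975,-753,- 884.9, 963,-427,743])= [ - 975,-884.9,-753, - 427,  567.31,743, 963]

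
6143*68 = 417724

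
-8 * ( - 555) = 4440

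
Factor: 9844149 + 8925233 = 18769382= 2^1*9384691^1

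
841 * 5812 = 4887892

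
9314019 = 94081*99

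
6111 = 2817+3294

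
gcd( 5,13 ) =1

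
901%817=84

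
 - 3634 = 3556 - 7190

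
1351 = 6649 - 5298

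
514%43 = 41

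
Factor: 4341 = 3^1*1447^1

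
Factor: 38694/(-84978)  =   - 3^( - 1)*4721^( - 1) * 6449^1 = -6449/14163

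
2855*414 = 1181970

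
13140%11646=1494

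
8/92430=4/46215 = 0.00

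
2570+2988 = 5558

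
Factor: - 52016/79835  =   - 2^4*5^( - 1)*7^ (-1 )*2281^( - 1 )*3251^1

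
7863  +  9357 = 17220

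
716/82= 8+ 30/41 = 8.73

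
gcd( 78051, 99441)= 3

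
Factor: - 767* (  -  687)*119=3^1*7^1*13^1*17^1*59^1*229^1 = 62704551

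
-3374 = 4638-8012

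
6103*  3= 18309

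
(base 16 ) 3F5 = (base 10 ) 1013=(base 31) 11L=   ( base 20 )2ad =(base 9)1345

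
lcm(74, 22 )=814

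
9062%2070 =782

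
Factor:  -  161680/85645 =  - 2^4 * 7^(-1)* 43^1 *47^1*2447^(-1) = -32336/17129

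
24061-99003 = - 74942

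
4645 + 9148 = 13793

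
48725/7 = 6960+5/7 = 6960.71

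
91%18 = 1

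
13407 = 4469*3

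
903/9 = 100 + 1/3 = 100.33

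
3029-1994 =1035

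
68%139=68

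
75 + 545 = 620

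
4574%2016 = 542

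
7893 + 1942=9835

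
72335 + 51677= 124012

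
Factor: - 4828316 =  - 2^2*1207079^1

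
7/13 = 7/13=   0.54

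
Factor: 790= 2^1*5^1 *79^1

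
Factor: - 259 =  - 7^1*37^1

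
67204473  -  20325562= 46878911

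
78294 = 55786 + 22508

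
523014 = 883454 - 360440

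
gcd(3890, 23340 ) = 3890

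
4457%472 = 209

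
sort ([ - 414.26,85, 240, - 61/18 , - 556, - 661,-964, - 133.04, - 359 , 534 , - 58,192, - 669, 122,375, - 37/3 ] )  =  [ - 964, - 669,- 661, - 556, - 414.26, - 359,  -  133.04, - 58,  -  37/3, -61/18 , 85, 122, 192,240,375, 534] 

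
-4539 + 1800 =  - 2739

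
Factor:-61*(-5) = 305 = 5^1*61^1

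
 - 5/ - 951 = 5/951= 0.01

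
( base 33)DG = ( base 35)cp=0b110111101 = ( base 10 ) 445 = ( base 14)23b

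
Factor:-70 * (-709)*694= 34443220 = 2^2*5^1*7^1  *  347^1 * 709^1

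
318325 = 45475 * 7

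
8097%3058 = 1981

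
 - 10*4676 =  -46760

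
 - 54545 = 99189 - 153734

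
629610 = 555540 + 74070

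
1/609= 1/609 = 0.00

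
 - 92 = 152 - 244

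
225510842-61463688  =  164047154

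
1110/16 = 555/8 = 69.38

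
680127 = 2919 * 233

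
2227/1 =2227 = 2227.00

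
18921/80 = 236 + 41/80 = 236.51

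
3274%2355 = 919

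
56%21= 14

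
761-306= 455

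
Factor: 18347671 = 37^1*79^1*  6277^1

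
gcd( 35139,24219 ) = 39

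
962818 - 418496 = 544322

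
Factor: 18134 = 2^1*  9067^1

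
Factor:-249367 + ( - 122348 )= - 371715 = -3^1*5^1*24781^1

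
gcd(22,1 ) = 1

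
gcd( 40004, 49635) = 1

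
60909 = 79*771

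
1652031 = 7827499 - 6175468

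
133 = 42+91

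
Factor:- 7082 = -2^1*3541^1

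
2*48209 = 96418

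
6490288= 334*19432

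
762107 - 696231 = 65876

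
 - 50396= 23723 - 74119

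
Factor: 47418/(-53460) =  - 2^(-1 )*3^( - 4)*5^( - 1 )*7^1*11^( - 1) * 1129^1  =  - 7903/8910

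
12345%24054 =12345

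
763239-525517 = 237722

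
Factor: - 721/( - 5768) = 2^( -3) = 1/8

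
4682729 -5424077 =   -  741348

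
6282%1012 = 210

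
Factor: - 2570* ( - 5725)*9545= 140437971250  =  2^1*5^4*23^1*83^1*229^1* 257^1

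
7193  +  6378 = 13571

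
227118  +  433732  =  660850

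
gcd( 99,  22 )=11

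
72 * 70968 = 5109696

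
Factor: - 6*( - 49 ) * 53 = 2^1*3^1*7^2 *53^1 = 15582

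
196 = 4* 49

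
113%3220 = 113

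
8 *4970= 39760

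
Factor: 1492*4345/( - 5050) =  - 648274/505 = - 2^1*5^( - 1 )*11^1*79^1 * 101^ ( - 1)  *373^1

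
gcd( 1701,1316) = 7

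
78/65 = 1+ 1/5 = 1.20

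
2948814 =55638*53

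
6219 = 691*9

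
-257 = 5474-5731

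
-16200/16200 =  - 1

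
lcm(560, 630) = 5040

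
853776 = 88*9702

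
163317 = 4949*33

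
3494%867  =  26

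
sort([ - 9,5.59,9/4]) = [ - 9, 9/4,5.59 ] 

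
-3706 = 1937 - 5643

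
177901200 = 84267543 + 93633657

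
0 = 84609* 0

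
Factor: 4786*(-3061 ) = - 14649946 = - 2^1 *2393^1*3061^1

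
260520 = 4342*60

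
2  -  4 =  - 2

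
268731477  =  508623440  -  239891963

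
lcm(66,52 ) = 1716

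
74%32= 10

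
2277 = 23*99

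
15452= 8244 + 7208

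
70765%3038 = 891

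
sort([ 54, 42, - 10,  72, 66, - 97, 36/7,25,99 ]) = [ - 97, - 10,  36/7, 25,42, 54,66 , 72,  99 ] 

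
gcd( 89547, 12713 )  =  1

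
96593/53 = 1822 +27/53 = 1822.51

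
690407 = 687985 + 2422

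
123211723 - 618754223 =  -495542500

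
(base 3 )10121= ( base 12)81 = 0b1100001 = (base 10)97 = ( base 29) 3A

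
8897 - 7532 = 1365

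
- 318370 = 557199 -875569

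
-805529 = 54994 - 860523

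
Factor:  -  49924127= -11^1*4538557^1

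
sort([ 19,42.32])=[ 19, 42.32]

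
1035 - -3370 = 4405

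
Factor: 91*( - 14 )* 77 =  - 2^1*7^3*11^1*13^1 = - 98098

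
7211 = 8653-1442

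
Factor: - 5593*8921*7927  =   - 395518877831 = - 7^1*11^1 * 17^1*47^1 * 811^1*7927^1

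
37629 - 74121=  - 36492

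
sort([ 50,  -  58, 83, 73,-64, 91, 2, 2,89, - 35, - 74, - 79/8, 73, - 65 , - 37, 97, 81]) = [ -74, - 65,-64, - 58, - 37,- 35, - 79/8, 2,2, 50, 73,73,81, 83, 89 , 91,  97]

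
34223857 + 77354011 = 111577868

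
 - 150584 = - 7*21512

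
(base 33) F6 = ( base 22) 10H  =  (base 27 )IF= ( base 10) 501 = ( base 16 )1f5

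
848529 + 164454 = 1012983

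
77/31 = 2 + 15/31= 2.48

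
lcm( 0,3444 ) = 0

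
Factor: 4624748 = 2^2* 17^1*23^1 *2957^1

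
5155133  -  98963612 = - 93808479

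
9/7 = 9/7 = 1.29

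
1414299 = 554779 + 859520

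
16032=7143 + 8889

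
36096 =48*752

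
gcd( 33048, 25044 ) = 12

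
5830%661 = 542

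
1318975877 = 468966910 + 850008967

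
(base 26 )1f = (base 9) 45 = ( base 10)41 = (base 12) 35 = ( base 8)51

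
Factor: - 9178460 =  - 2^2*5^1*107^1*4289^1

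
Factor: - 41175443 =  - 41175443^1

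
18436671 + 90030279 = 108466950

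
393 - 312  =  81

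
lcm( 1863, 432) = 29808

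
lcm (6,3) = 6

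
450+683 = 1133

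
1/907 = 1/907 = 0.00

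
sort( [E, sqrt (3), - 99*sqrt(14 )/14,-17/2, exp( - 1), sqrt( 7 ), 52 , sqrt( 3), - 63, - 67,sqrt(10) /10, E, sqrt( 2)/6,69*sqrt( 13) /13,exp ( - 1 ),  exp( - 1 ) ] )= [ - 67, - 63, - 99*sqrt (14)/14, - 17/2, sqrt( 2)/6, sqrt ( 10 )/10, exp(-1 ),exp( - 1 ), exp(-1), sqrt( 3) , sqrt(3), sqrt (7),E,  E, 69*sqrt(13)/13, 52] 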